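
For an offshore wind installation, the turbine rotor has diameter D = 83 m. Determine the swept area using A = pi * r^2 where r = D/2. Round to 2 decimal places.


Compute the rotor radius:
  r = D / 2 = 83 / 2 = 41.5 m
Calculate swept area:
  A = pi * r^2 = pi * 41.5^2
  A = 5410.61 m^2

5410.61


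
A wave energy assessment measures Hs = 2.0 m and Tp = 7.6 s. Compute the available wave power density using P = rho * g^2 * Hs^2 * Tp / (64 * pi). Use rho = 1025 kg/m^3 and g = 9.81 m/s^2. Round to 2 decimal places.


Apply wave power formula:
  g^2 = 9.81^2 = 96.2361
  Hs^2 = 2.0^2 = 4.0
  Numerator = rho * g^2 * Hs^2 * Tp = 1025 * 96.2361 * 4.0 * 7.6 = 2998716.88
  Denominator = 64 * pi = 201.0619
  P = 2998716.88 / 201.0619 = 14914.39 W/m

14914.39


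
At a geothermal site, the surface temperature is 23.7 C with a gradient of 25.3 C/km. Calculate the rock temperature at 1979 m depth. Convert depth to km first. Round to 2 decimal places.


Convert depth to km: 1979 / 1000 = 1.979 km
Temperature increase = gradient * depth_km = 25.3 * 1.979 = 50.07 C
Temperature at depth = T_surface + delta_T = 23.7 + 50.07
T = 73.77 C

73.77


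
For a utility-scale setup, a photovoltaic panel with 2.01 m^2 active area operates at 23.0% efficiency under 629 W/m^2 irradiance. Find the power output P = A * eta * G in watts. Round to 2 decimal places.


Use the solar power formula P = A * eta * G.
Given: A = 2.01 m^2, eta = 0.23, G = 629 W/m^2
P = 2.01 * 0.23 * 629
P = 290.79 W

290.79


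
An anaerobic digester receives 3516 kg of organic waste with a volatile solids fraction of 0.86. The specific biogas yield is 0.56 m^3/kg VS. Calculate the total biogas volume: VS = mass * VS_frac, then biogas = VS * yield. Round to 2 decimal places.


Compute volatile solids:
  VS = mass * VS_fraction = 3516 * 0.86 = 3023.76 kg
Calculate biogas volume:
  Biogas = VS * specific_yield = 3023.76 * 0.56
  Biogas = 1693.31 m^3

1693.31


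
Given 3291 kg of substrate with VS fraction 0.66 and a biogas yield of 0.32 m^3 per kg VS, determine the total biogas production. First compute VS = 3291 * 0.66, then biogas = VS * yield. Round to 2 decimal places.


Compute volatile solids:
  VS = mass * VS_fraction = 3291 * 0.66 = 2172.06 kg
Calculate biogas volume:
  Biogas = VS * specific_yield = 2172.06 * 0.32
  Biogas = 695.06 m^3

695.06


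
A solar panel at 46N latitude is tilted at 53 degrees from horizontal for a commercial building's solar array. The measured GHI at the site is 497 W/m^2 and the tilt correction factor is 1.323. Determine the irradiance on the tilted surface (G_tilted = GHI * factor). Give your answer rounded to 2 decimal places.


Identify the given values:
  GHI = 497 W/m^2, tilt correction factor = 1.323
Apply the formula G_tilted = GHI * factor:
  G_tilted = 497 * 1.323
  G_tilted = 657.53 W/m^2

657.53


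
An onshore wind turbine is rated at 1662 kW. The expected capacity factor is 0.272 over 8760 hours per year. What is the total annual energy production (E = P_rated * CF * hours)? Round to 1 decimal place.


Annual energy = rated_kW * capacity_factor * hours_per_year
Given: P_rated = 1662 kW, CF = 0.272, hours = 8760
E = 1662 * 0.272 * 8760
E = 3960080.6 kWh

3960080.6


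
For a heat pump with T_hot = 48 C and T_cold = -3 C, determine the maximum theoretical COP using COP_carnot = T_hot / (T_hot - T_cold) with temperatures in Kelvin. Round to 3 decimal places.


Convert to Kelvin:
  T_hot = 48 + 273.15 = 321.15 K
  T_cold = -3 + 273.15 = 270.15 K
Apply Carnot COP formula:
  COP = T_hot_K / (T_hot_K - T_cold_K) = 321.15 / 51.0
  COP = 6.297

6.297


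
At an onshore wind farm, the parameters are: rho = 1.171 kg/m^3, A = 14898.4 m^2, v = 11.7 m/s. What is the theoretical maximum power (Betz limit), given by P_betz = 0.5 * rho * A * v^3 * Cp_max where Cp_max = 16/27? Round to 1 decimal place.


The Betz coefficient Cp_max = 16/27 = 0.5926
v^3 = 11.7^3 = 1601.613
P_betz = 0.5 * rho * A * v^3 * Cp_max
P_betz = 0.5 * 1.171 * 14898.4 * 1601.613 * 0.5926
P_betz = 8279046.7 W

8279046.7


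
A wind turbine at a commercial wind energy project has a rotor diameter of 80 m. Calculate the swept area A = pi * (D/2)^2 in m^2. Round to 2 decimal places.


Compute the rotor radius:
  r = D / 2 = 80 / 2 = 40.0 m
Calculate swept area:
  A = pi * r^2 = pi * 40.0^2
  A = 5026.55 m^2

5026.55


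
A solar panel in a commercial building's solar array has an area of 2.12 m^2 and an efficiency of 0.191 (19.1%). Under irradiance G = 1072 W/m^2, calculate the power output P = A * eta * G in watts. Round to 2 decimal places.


Use the solar power formula P = A * eta * G.
Given: A = 2.12 m^2, eta = 0.191, G = 1072 W/m^2
P = 2.12 * 0.191 * 1072
P = 434.07 W

434.07


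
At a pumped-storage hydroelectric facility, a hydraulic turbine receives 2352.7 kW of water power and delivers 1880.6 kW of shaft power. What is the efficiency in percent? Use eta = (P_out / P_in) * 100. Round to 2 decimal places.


Turbine efficiency = (output power / input power) * 100
eta = (1880.6 / 2352.7) * 100
eta = 79.93%

79.93


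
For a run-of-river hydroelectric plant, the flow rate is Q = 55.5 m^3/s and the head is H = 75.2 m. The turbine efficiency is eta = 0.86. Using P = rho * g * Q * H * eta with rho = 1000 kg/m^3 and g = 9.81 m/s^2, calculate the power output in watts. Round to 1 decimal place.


Apply the hydropower formula P = rho * g * Q * H * eta
rho * g = 1000 * 9.81 = 9810.0
P = 9810.0 * 55.5 * 75.2 * 0.86
P = 35210993.8 W

35210993.8


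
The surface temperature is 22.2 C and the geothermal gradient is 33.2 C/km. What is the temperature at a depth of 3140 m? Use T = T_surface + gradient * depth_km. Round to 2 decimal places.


Convert depth to km: 3140 / 1000 = 3.14 km
Temperature increase = gradient * depth_km = 33.2 * 3.14 = 104.25 C
Temperature at depth = T_surface + delta_T = 22.2 + 104.25
T = 126.45 C

126.45


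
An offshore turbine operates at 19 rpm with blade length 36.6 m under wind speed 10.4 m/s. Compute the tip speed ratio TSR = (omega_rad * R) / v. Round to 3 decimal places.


Convert rotational speed to rad/s:
  omega = 19 * 2 * pi / 60 = 1.9897 rad/s
Compute tip speed:
  v_tip = omega * R = 1.9897 * 36.6 = 72.822 m/s
Tip speed ratio:
  TSR = v_tip / v_wind = 72.822 / 10.4 = 7.002

7.002


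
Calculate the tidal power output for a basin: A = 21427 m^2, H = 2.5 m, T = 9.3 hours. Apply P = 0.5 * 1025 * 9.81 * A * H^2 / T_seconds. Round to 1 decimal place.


Convert period to seconds: T = 9.3 * 3600 = 33480.0 s
H^2 = 2.5^2 = 6.25
P = 0.5 * rho * g * A * H^2 / T
P = 0.5 * 1025 * 9.81 * 21427 * 6.25 / 33480.0
P = 20110.3 W

20110.3


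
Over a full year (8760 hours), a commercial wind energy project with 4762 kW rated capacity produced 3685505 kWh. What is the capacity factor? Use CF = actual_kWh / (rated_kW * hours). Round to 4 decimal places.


Capacity factor = actual output / maximum possible output
Maximum possible = rated * hours = 4762 * 8760 = 41715120 kWh
CF = 3685505 / 41715120
CF = 0.0883

0.0883


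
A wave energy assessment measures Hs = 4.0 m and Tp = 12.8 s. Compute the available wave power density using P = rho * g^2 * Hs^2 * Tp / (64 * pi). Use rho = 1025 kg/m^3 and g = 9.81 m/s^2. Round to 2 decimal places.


Apply wave power formula:
  g^2 = 9.81^2 = 96.2361
  Hs^2 = 4.0^2 = 16.0
  Numerator = rho * g^2 * Hs^2 * Tp = 1025 * 96.2361 * 16.0 * 12.8 = 20201882.11
  Denominator = 64 * pi = 201.0619
  P = 20201882.11 / 201.0619 = 100475.92 W/m

100475.92


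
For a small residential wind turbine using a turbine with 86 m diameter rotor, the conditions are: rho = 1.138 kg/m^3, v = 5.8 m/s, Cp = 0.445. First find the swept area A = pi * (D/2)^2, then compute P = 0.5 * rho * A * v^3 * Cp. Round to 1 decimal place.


Step 1 -- Compute swept area:
  A = pi * (D/2)^2 = pi * (86/2)^2 = 5808.8 m^2
Step 2 -- Apply wind power equation:
  P = 0.5 * rho * A * v^3 * Cp
  v^3 = 5.8^3 = 195.112
  P = 0.5 * 1.138 * 5808.8 * 195.112 * 0.445
  P = 286974.3 W

286974.3


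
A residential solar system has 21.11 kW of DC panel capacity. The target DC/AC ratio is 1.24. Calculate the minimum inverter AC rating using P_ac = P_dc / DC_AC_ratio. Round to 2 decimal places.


The inverter AC capacity is determined by the DC/AC ratio.
Given: P_dc = 21.11 kW, DC/AC ratio = 1.24
P_ac = P_dc / ratio = 21.11 / 1.24
P_ac = 17.02 kW

17.02


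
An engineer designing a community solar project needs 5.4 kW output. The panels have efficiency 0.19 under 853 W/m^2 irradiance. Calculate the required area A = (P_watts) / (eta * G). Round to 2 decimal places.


Convert target power to watts: P = 5.4 * 1000 = 5400.0 W
Compute denominator: eta * G = 0.19 * 853 = 162.07
Required area A = P / (eta * G) = 5400.0 / 162.07
A = 33.32 m^2

33.32


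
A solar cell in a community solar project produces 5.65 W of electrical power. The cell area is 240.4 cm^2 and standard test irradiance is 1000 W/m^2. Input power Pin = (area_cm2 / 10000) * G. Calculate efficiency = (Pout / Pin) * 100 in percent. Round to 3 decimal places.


First compute the input power:
  Pin = area_cm2 / 10000 * G = 240.4 / 10000 * 1000 = 24.04 W
Then compute efficiency:
  Efficiency = (Pout / Pin) * 100 = (5.65 / 24.04) * 100
  Efficiency = 23.502%

23.502


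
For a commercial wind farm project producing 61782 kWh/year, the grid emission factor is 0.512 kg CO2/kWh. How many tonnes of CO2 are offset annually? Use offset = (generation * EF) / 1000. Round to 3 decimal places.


CO2 offset in kg = generation * emission_factor
CO2 offset = 61782 * 0.512 = 31632.38 kg
Convert to tonnes:
  CO2 offset = 31632.38 / 1000 = 31.632 tonnes

31.632


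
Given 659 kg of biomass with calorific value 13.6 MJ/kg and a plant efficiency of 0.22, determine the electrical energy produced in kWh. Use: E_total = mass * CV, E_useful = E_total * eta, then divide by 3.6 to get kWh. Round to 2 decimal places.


Total energy = mass * CV = 659 * 13.6 = 8962.4 MJ
Useful energy = total * eta = 8962.4 * 0.22 = 1971.73 MJ
Convert to kWh: 1971.73 / 3.6
Useful energy = 547.70 kWh

547.70


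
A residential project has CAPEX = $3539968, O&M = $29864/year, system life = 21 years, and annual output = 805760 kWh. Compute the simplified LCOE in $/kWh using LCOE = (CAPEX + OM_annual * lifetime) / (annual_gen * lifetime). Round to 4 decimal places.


Total cost = CAPEX + OM * lifetime = 3539968 + 29864 * 21 = 3539968 + 627144 = 4167112
Total generation = annual * lifetime = 805760 * 21 = 16920960 kWh
LCOE = 4167112 / 16920960
LCOE = 0.2463 $/kWh

0.2463


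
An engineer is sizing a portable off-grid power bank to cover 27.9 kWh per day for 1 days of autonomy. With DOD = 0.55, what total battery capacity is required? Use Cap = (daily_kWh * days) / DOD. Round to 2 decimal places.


Total energy needed = daily * days = 27.9 * 1 = 27.9 kWh
Account for depth of discharge:
  Cap = total_energy / DOD = 27.9 / 0.55
  Cap = 50.73 kWh

50.73


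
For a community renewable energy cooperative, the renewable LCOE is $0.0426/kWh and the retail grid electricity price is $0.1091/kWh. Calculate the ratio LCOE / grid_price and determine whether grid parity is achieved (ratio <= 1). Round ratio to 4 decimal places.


Compare LCOE to grid price:
  LCOE = $0.0426/kWh, Grid price = $0.1091/kWh
  Ratio = LCOE / grid_price = 0.0426 / 0.1091 = 0.3905
  Grid parity achieved (ratio <= 1)? yes

0.3905


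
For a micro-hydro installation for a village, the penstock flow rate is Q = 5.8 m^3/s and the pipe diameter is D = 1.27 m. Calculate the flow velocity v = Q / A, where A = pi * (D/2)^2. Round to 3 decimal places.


Compute pipe cross-sectional area:
  A = pi * (D/2)^2 = pi * (1.27/2)^2 = 1.2668 m^2
Calculate velocity:
  v = Q / A = 5.8 / 1.2668
  v = 4.579 m/s

4.579


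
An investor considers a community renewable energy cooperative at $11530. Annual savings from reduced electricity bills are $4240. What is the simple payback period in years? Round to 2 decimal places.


Simple payback period = initial cost / annual savings
Payback = 11530 / 4240
Payback = 2.72 years

2.72


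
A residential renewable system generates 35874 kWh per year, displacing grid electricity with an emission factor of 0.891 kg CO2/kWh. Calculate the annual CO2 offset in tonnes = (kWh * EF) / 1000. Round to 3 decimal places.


CO2 offset in kg = generation * emission_factor
CO2 offset = 35874 * 0.891 = 31963.73 kg
Convert to tonnes:
  CO2 offset = 31963.73 / 1000 = 31.964 tonnes

31.964


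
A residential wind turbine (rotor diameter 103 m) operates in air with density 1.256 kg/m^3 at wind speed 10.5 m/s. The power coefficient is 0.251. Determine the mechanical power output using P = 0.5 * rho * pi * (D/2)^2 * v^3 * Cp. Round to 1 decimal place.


Step 1 -- Compute swept area:
  A = pi * (D/2)^2 = pi * (103/2)^2 = 8332.29 m^2
Step 2 -- Apply wind power equation:
  P = 0.5 * rho * A * v^3 * Cp
  v^3 = 10.5^3 = 1157.625
  P = 0.5 * 1.256 * 8332.29 * 1157.625 * 0.251
  P = 1520427.1 W

1520427.1


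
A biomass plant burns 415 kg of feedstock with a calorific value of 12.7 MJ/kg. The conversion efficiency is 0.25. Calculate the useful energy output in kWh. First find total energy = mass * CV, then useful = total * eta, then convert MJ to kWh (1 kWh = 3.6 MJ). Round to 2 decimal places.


Total energy = mass * CV = 415 * 12.7 = 5270.5 MJ
Useful energy = total * eta = 5270.5 * 0.25 = 1317.63 MJ
Convert to kWh: 1317.63 / 3.6
Useful energy = 366.01 kWh

366.01


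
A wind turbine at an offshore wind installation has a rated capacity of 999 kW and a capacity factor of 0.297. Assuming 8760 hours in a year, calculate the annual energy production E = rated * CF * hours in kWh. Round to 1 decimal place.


Annual energy = rated_kW * capacity_factor * hours_per_year
Given: P_rated = 999 kW, CF = 0.297, hours = 8760
E = 999 * 0.297 * 8760
E = 2599118.3 kWh

2599118.3


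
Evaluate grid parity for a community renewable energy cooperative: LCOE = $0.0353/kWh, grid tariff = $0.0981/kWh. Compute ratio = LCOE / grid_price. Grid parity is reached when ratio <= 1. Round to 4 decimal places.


Compare LCOE to grid price:
  LCOE = $0.0353/kWh, Grid price = $0.0981/kWh
  Ratio = LCOE / grid_price = 0.0353 / 0.0981 = 0.3598
  Grid parity achieved (ratio <= 1)? yes

0.3598


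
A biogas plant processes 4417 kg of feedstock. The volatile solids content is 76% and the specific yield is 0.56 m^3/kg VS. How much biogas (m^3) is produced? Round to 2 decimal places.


Compute volatile solids:
  VS = mass * VS_fraction = 4417 * 0.76 = 3356.92 kg
Calculate biogas volume:
  Biogas = VS * specific_yield = 3356.92 * 0.56
  Biogas = 1879.88 m^3

1879.88


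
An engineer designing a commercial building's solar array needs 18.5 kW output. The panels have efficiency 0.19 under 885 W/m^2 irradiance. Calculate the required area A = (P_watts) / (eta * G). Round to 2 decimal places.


Convert target power to watts: P = 18.5 * 1000 = 18500.0 W
Compute denominator: eta * G = 0.19 * 885 = 168.15
Required area A = P / (eta * G) = 18500.0 / 168.15
A = 110.02 m^2

110.02


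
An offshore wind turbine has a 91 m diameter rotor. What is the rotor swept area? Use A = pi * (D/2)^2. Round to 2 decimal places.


Compute the rotor radius:
  r = D / 2 = 91 / 2 = 45.5 m
Calculate swept area:
  A = pi * r^2 = pi * 45.5^2
  A = 6503.88 m^2

6503.88


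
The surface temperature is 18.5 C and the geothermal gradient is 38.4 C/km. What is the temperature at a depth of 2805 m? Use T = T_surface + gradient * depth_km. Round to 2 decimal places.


Convert depth to km: 2805 / 1000 = 2.805 km
Temperature increase = gradient * depth_km = 38.4 * 2.805 = 107.71 C
Temperature at depth = T_surface + delta_T = 18.5 + 107.71
T = 126.21 C

126.21


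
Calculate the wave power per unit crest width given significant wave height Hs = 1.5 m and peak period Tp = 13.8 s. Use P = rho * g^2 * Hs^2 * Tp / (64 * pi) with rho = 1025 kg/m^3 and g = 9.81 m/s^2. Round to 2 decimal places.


Apply wave power formula:
  g^2 = 9.81^2 = 96.2361
  Hs^2 = 1.5^2 = 2.25
  Numerator = rho * g^2 * Hs^2 * Tp = 1025 * 96.2361 * 2.25 * 13.8 = 3062834.18
  Denominator = 64 * pi = 201.0619
  P = 3062834.18 / 201.0619 = 15233.29 W/m

15233.29


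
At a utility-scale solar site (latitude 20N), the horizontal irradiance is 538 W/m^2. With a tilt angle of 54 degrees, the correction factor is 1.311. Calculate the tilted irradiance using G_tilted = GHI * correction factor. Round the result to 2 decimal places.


Identify the given values:
  GHI = 538 W/m^2, tilt correction factor = 1.311
Apply the formula G_tilted = GHI * factor:
  G_tilted = 538 * 1.311
  G_tilted = 705.32 W/m^2

705.32


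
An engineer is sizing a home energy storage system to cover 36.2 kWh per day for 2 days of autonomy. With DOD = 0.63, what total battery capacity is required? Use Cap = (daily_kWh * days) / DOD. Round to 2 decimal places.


Total energy needed = daily * days = 36.2 * 2 = 72.4 kWh
Account for depth of discharge:
  Cap = total_energy / DOD = 72.4 / 0.63
  Cap = 114.92 kWh

114.92


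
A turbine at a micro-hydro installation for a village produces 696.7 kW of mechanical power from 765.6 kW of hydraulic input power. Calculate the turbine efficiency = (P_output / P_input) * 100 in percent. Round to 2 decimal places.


Turbine efficiency = (output power / input power) * 100
eta = (696.7 / 765.6) * 100
eta = 91.00%

91.00


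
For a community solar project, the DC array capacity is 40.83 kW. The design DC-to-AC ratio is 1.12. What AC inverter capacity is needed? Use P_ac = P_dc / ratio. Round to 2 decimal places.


The inverter AC capacity is determined by the DC/AC ratio.
Given: P_dc = 40.83 kW, DC/AC ratio = 1.12
P_ac = P_dc / ratio = 40.83 / 1.12
P_ac = 36.46 kW

36.46


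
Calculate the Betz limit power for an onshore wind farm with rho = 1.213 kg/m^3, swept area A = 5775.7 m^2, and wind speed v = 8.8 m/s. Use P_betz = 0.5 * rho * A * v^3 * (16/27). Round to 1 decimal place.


The Betz coefficient Cp_max = 16/27 = 0.5926
v^3 = 8.8^3 = 681.472
P_betz = 0.5 * rho * A * v^3 * Cp_max
P_betz = 0.5 * 1.213 * 5775.7 * 681.472 * 0.5926
P_betz = 1414619.6 W

1414619.6


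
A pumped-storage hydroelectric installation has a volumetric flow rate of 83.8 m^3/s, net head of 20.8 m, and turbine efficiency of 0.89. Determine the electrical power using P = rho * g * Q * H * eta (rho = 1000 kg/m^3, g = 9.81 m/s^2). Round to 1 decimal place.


Apply the hydropower formula P = rho * g * Q * H * eta
rho * g = 1000 * 9.81 = 9810.0
P = 9810.0 * 83.8 * 20.8 * 0.89
P = 15218307.9 W

15218307.9


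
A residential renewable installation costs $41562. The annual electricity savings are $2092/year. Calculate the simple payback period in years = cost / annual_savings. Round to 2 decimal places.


Simple payback period = initial cost / annual savings
Payback = 41562 / 2092
Payback = 19.87 years

19.87


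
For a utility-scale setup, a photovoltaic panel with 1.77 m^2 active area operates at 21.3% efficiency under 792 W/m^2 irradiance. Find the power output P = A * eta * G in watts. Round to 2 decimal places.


Use the solar power formula P = A * eta * G.
Given: A = 1.77 m^2, eta = 0.213, G = 792 W/m^2
P = 1.77 * 0.213 * 792
P = 298.59 W

298.59


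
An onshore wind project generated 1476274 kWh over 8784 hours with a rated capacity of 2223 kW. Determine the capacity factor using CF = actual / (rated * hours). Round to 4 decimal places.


Capacity factor = actual output / maximum possible output
Maximum possible = rated * hours = 2223 * 8784 = 19526832 kWh
CF = 1476274 / 19526832
CF = 0.0756

0.0756


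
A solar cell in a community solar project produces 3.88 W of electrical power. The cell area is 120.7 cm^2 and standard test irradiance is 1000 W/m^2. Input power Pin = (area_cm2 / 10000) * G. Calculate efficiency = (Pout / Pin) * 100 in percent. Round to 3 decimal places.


First compute the input power:
  Pin = area_cm2 / 10000 * G = 120.7 / 10000 * 1000 = 12.07 W
Then compute efficiency:
  Efficiency = (Pout / Pin) * 100 = (3.88 / 12.07) * 100
  Efficiency = 32.146%

32.146


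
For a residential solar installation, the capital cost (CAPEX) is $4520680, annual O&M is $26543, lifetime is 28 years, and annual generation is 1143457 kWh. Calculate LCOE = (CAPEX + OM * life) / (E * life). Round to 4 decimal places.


Total cost = CAPEX + OM * lifetime = 4520680 + 26543 * 28 = 4520680 + 743204 = 5263884
Total generation = annual * lifetime = 1143457 * 28 = 32016796 kWh
LCOE = 5263884 / 32016796
LCOE = 0.1644 $/kWh

0.1644


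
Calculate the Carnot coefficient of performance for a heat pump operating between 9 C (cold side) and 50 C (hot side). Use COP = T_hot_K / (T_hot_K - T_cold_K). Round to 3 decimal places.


Convert to Kelvin:
  T_hot = 50 + 273.15 = 323.15 K
  T_cold = 9 + 273.15 = 282.15 K
Apply Carnot COP formula:
  COP = T_hot_K / (T_hot_K - T_cold_K) = 323.15 / 41.0
  COP = 7.882

7.882


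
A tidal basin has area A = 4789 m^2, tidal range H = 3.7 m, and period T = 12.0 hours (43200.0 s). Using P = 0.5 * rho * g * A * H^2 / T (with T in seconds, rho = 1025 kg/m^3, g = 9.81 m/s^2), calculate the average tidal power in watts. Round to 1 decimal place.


Convert period to seconds: T = 12.0 * 3600 = 43200.0 s
H^2 = 3.7^2 = 13.69
P = 0.5 * rho * g * A * H^2 / T
P = 0.5 * 1025 * 9.81 * 4789 * 13.69 / 43200.0
P = 7630.1 W

7630.1


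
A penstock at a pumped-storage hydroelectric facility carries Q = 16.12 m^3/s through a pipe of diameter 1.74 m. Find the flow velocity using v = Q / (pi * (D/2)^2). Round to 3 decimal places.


Compute pipe cross-sectional area:
  A = pi * (D/2)^2 = pi * (1.74/2)^2 = 2.3779 m^2
Calculate velocity:
  v = Q / A = 16.12 / 2.3779
  v = 6.779 m/s

6.779


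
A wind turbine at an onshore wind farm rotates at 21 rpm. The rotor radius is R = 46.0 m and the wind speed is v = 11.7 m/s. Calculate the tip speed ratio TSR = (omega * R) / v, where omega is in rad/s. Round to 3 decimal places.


Convert rotational speed to rad/s:
  omega = 21 * 2 * pi / 60 = 2.1991 rad/s
Compute tip speed:
  v_tip = omega * R = 2.1991 * 46.0 = 101.159 m/s
Tip speed ratio:
  TSR = v_tip / v_wind = 101.159 / 11.7 = 8.646

8.646


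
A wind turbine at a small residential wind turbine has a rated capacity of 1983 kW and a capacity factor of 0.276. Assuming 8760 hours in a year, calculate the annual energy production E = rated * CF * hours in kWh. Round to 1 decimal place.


Annual energy = rated_kW * capacity_factor * hours_per_year
Given: P_rated = 1983 kW, CF = 0.276, hours = 8760
E = 1983 * 0.276 * 8760
E = 4794418.1 kWh

4794418.1


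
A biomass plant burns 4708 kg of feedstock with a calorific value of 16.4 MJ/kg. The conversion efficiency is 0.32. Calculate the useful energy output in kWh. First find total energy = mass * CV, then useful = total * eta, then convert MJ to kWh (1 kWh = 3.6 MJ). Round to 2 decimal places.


Total energy = mass * CV = 4708 * 16.4 = 77211.2 MJ
Useful energy = total * eta = 77211.2 * 0.32 = 24707.58 MJ
Convert to kWh: 24707.58 / 3.6
Useful energy = 6863.22 kWh

6863.22


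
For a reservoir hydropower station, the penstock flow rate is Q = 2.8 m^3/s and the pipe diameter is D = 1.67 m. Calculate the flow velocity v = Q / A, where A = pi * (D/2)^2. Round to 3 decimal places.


Compute pipe cross-sectional area:
  A = pi * (D/2)^2 = pi * (1.67/2)^2 = 2.1904 m^2
Calculate velocity:
  v = Q / A = 2.8 / 2.1904
  v = 1.278 m/s

1.278


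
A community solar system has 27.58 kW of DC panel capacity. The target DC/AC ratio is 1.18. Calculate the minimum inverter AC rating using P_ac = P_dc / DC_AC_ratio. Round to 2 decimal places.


The inverter AC capacity is determined by the DC/AC ratio.
Given: P_dc = 27.58 kW, DC/AC ratio = 1.18
P_ac = P_dc / ratio = 27.58 / 1.18
P_ac = 23.37 kW

23.37


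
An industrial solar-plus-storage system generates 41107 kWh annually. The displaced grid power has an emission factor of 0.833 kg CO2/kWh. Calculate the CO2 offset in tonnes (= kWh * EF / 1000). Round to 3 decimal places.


CO2 offset in kg = generation * emission_factor
CO2 offset = 41107 * 0.833 = 34242.13 kg
Convert to tonnes:
  CO2 offset = 34242.13 / 1000 = 34.242 tonnes

34.242


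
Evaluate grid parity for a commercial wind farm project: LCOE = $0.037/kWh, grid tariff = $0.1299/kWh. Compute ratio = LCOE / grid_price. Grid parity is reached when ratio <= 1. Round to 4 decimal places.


Compare LCOE to grid price:
  LCOE = $0.037/kWh, Grid price = $0.1299/kWh
  Ratio = LCOE / grid_price = 0.037 / 0.1299 = 0.2848
  Grid parity achieved (ratio <= 1)? yes

0.2848


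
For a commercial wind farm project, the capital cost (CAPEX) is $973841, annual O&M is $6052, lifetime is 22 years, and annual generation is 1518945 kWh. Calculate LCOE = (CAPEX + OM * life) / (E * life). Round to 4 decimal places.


Total cost = CAPEX + OM * lifetime = 973841 + 6052 * 22 = 973841 + 133144 = 1106985
Total generation = annual * lifetime = 1518945 * 22 = 33416790 kWh
LCOE = 1106985 / 33416790
LCOE = 0.0331 $/kWh

0.0331


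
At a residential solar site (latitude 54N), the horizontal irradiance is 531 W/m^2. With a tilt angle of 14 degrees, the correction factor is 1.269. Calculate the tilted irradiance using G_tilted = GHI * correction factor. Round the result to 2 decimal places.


Identify the given values:
  GHI = 531 W/m^2, tilt correction factor = 1.269
Apply the formula G_tilted = GHI * factor:
  G_tilted = 531 * 1.269
  G_tilted = 673.84 W/m^2

673.84


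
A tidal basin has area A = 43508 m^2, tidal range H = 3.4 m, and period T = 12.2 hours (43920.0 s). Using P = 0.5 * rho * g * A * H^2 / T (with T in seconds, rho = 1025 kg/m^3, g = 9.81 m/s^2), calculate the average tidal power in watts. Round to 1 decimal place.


Convert period to seconds: T = 12.2 * 3600 = 43920.0 s
H^2 = 3.4^2 = 11.56
P = 0.5 * rho * g * A * H^2 / T
P = 0.5 * 1025 * 9.81 * 43508 * 11.56 / 43920.0
P = 57574.1 W

57574.1


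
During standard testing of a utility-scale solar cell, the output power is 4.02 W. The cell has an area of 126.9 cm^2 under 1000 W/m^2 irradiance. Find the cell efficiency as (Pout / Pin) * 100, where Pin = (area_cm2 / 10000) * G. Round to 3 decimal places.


First compute the input power:
  Pin = area_cm2 / 10000 * G = 126.9 / 10000 * 1000 = 12.69 W
Then compute efficiency:
  Efficiency = (Pout / Pin) * 100 = (4.02 / 12.69) * 100
  Efficiency = 31.678%

31.678


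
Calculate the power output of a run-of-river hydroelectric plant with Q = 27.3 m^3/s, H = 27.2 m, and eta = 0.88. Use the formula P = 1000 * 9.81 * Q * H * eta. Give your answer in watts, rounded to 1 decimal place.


Apply the hydropower formula P = rho * g * Q * H * eta
rho * g = 1000 * 9.81 = 9810.0
P = 9810.0 * 27.3 * 27.2 * 0.88
P = 6410372.0 W

6410372.0


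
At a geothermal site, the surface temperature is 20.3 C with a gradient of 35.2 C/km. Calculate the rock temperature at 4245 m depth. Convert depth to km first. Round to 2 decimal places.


Convert depth to km: 4245 / 1000 = 4.245 km
Temperature increase = gradient * depth_km = 35.2 * 4.245 = 149.42 C
Temperature at depth = T_surface + delta_T = 20.3 + 149.42
T = 169.72 C

169.72


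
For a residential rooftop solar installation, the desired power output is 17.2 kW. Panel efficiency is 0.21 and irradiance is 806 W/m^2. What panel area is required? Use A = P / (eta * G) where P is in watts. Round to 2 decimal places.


Convert target power to watts: P = 17.2 * 1000 = 17200.0 W
Compute denominator: eta * G = 0.21 * 806 = 169.26
Required area A = P / (eta * G) = 17200.0 / 169.26
A = 101.62 m^2

101.62


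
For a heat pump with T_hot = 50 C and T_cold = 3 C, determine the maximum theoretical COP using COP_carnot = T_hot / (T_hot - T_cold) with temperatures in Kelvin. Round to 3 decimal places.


Convert to Kelvin:
  T_hot = 50 + 273.15 = 323.15 K
  T_cold = 3 + 273.15 = 276.15 K
Apply Carnot COP formula:
  COP = T_hot_K / (T_hot_K - T_cold_K) = 323.15 / 47.0
  COP = 6.876

6.876


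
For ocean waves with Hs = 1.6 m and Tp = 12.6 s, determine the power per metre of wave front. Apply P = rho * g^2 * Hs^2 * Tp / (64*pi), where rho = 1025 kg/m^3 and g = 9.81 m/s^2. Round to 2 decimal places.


Apply wave power formula:
  g^2 = 9.81^2 = 96.2361
  Hs^2 = 1.6^2 = 2.56
  Numerator = rho * g^2 * Hs^2 * Tp = 1025 * 96.2361 * 2.56 * 12.6 = 3181796.43
  Denominator = 64 * pi = 201.0619
  P = 3181796.43 / 201.0619 = 15824.96 W/m

15824.96


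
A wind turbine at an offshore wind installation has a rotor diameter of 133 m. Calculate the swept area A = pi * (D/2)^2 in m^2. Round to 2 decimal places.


Compute the rotor radius:
  r = D / 2 = 133 / 2 = 66.5 m
Calculate swept area:
  A = pi * r^2 = pi * 66.5^2
  A = 13892.91 m^2

13892.91


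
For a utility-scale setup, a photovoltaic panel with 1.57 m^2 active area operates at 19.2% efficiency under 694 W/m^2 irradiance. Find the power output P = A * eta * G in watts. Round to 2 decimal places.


Use the solar power formula P = A * eta * G.
Given: A = 1.57 m^2, eta = 0.192, G = 694 W/m^2
P = 1.57 * 0.192 * 694
P = 209.20 W

209.20


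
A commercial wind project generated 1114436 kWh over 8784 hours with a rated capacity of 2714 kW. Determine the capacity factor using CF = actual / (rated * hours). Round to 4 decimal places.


Capacity factor = actual output / maximum possible output
Maximum possible = rated * hours = 2714 * 8784 = 23839776 kWh
CF = 1114436 / 23839776
CF = 0.0467

0.0467


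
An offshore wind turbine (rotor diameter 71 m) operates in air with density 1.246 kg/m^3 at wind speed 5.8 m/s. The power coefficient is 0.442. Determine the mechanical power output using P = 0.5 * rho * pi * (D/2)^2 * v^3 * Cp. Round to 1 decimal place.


Step 1 -- Compute swept area:
  A = pi * (D/2)^2 = pi * (71/2)^2 = 3959.19 m^2
Step 2 -- Apply wind power equation:
  P = 0.5 * rho * A * v^3 * Cp
  v^3 = 5.8^3 = 195.112
  P = 0.5 * 1.246 * 3959.19 * 195.112 * 0.442
  P = 212716.4 W

212716.4


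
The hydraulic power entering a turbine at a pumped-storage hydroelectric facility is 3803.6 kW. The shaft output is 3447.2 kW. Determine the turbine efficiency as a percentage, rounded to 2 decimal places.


Turbine efficiency = (output power / input power) * 100
eta = (3447.2 / 3803.6) * 100
eta = 90.63%

90.63


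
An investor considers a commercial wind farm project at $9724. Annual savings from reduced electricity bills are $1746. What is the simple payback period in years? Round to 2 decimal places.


Simple payback period = initial cost / annual savings
Payback = 9724 / 1746
Payback = 5.57 years

5.57


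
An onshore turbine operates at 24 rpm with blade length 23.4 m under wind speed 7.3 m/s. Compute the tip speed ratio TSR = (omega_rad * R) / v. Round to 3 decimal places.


Convert rotational speed to rad/s:
  omega = 24 * 2 * pi / 60 = 2.5133 rad/s
Compute tip speed:
  v_tip = omega * R = 2.5133 * 23.4 = 58.811 m/s
Tip speed ratio:
  TSR = v_tip / v_wind = 58.811 / 7.3 = 8.056

8.056


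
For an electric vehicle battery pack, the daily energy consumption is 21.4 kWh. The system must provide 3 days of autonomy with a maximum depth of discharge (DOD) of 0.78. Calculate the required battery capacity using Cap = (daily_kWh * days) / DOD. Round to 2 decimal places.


Total energy needed = daily * days = 21.4 * 3 = 64.2 kWh
Account for depth of discharge:
  Cap = total_energy / DOD = 64.2 / 0.78
  Cap = 82.31 kWh

82.31


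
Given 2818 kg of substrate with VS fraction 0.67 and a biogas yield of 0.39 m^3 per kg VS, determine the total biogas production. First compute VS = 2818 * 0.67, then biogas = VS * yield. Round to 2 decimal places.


Compute volatile solids:
  VS = mass * VS_fraction = 2818 * 0.67 = 1888.06 kg
Calculate biogas volume:
  Biogas = VS * specific_yield = 1888.06 * 0.39
  Biogas = 736.34 m^3

736.34


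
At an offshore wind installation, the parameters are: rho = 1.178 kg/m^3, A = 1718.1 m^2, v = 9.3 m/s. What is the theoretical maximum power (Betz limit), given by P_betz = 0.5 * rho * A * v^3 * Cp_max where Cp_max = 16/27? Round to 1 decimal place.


The Betz coefficient Cp_max = 16/27 = 0.5926
v^3 = 9.3^3 = 804.357
P_betz = 0.5 * rho * A * v^3 * Cp_max
P_betz = 0.5 * 1.178 * 1718.1 * 804.357 * 0.5926
P_betz = 482357.2 W

482357.2


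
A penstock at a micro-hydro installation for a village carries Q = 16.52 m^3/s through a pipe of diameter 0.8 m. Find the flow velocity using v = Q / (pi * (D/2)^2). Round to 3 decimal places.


Compute pipe cross-sectional area:
  A = pi * (D/2)^2 = pi * (0.8/2)^2 = 0.5027 m^2
Calculate velocity:
  v = Q / A = 16.52 / 0.5027
  v = 32.865 m/s

32.865


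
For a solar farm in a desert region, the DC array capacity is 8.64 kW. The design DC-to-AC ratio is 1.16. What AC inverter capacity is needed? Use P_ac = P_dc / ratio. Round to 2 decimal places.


The inverter AC capacity is determined by the DC/AC ratio.
Given: P_dc = 8.64 kW, DC/AC ratio = 1.16
P_ac = P_dc / ratio = 8.64 / 1.16
P_ac = 7.45 kW

7.45


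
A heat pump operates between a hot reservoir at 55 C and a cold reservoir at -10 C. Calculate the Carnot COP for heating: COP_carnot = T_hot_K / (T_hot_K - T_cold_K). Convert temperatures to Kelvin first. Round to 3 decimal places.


Convert to Kelvin:
  T_hot = 55 + 273.15 = 328.15 K
  T_cold = -10 + 273.15 = 263.15 K
Apply Carnot COP formula:
  COP = T_hot_K / (T_hot_K - T_cold_K) = 328.15 / 65.0
  COP = 5.048

5.048


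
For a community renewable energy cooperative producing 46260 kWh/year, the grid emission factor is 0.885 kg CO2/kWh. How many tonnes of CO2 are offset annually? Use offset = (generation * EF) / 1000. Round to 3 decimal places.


CO2 offset in kg = generation * emission_factor
CO2 offset = 46260 * 0.885 = 40940.1 kg
Convert to tonnes:
  CO2 offset = 40940.1 / 1000 = 40.940 tonnes

40.940


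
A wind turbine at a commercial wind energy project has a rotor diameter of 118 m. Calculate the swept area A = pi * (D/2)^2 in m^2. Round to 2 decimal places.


Compute the rotor radius:
  r = D / 2 = 118 / 2 = 59.0 m
Calculate swept area:
  A = pi * r^2 = pi * 59.0^2
  A = 10935.88 m^2

10935.88


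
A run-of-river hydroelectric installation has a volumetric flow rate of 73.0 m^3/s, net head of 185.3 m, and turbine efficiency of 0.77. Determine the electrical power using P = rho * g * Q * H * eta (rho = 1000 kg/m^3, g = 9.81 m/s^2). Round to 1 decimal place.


Apply the hydropower formula P = rho * g * Q * H * eta
rho * g = 1000 * 9.81 = 9810.0
P = 9810.0 * 73.0 * 185.3 * 0.77
P = 102178144.5 W

102178144.5


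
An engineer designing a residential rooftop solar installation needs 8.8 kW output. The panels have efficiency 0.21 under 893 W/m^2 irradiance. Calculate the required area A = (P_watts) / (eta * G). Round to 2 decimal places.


Convert target power to watts: P = 8.8 * 1000 = 8800.0 W
Compute denominator: eta * G = 0.21 * 893 = 187.53
Required area A = P / (eta * G) = 8800.0 / 187.53
A = 46.93 m^2

46.93


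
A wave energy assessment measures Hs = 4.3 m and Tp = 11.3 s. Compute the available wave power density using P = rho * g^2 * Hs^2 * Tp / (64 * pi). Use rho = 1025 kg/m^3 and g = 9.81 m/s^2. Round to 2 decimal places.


Apply wave power formula:
  g^2 = 9.81^2 = 96.2361
  Hs^2 = 4.3^2 = 18.49
  Numerator = rho * g^2 * Hs^2 * Tp = 1025 * 96.2361 * 18.49 * 11.3 = 20609964.08
  Denominator = 64 * pi = 201.0619
  P = 20609964.08 / 201.0619 = 102505.55 W/m

102505.55


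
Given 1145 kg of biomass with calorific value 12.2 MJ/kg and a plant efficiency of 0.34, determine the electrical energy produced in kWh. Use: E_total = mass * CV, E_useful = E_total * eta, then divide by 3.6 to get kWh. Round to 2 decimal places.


Total energy = mass * CV = 1145 * 12.2 = 13969.0 MJ
Useful energy = total * eta = 13969.0 * 0.34 = 4749.46 MJ
Convert to kWh: 4749.46 / 3.6
Useful energy = 1319.29 kWh

1319.29


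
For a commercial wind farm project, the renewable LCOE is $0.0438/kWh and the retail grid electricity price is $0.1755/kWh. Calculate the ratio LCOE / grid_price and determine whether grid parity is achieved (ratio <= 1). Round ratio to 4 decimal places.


Compare LCOE to grid price:
  LCOE = $0.0438/kWh, Grid price = $0.1755/kWh
  Ratio = LCOE / grid_price = 0.0438 / 0.1755 = 0.2496
  Grid parity achieved (ratio <= 1)? yes

0.2496


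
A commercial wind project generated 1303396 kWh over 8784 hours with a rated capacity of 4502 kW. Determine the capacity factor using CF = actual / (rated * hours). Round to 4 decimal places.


Capacity factor = actual output / maximum possible output
Maximum possible = rated * hours = 4502 * 8784 = 39545568 kWh
CF = 1303396 / 39545568
CF = 0.0330

0.0330


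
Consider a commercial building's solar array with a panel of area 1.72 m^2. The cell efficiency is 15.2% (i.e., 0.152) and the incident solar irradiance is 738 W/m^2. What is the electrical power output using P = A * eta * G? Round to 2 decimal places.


Use the solar power formula P = A * eta * G.
Given: A = 1.72 m^2, eta = 0.152, G = 738 W/m^2
P = 1.72 * 0.152 * 738
P = 192.94 W

192.94


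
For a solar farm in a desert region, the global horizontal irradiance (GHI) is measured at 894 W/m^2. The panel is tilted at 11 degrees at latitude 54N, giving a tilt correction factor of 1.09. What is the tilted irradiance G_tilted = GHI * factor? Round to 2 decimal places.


Identify the given values:
  GHI = 894 W/m^2, tilt correction factor = 1.09
Apply the formula G_tilted = GHI * factor:
  G_tilted = 894 * 1.09
  G_tilted = 974.46 W/m^2

974.46


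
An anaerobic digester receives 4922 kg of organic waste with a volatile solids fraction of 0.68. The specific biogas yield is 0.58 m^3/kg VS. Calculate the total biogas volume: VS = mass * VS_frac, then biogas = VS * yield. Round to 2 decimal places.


Compute volatile solids:
  VS = mass * VS_fraction = 4922 * 0.68 = 3346.96 kg
Calculate biogas volume:
  Biogas = VS * specific_yield = 3346.96 * 0.58
  Biogas = 1941.24 m^3

1941.24


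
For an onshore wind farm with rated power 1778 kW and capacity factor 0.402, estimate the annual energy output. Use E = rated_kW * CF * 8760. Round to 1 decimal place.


Annual energy = rated_kW * capacity_factor * hours_per_year
Given: P_rated = 1778 kW, CF = 0.402, hours = 8760
E = 1778 * 0.402 * 8760
E = 6261262.6 kWh

6261262.6


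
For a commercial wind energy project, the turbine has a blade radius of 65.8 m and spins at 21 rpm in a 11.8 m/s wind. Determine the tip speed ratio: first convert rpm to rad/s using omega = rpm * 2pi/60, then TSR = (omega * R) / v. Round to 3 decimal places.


Convert rotational speed to rad/s:
  omega = 21 * 2 * pi / 60 = 2.1991 rad/s
Compute tip speed:
  v_tip = omega * R = 2.1991 * 65.8 = 144.702 m/s
Tip speed ratio:
  TSR = v_tip / v_wind = 144.702 / 11.8 = 12.263

12.263


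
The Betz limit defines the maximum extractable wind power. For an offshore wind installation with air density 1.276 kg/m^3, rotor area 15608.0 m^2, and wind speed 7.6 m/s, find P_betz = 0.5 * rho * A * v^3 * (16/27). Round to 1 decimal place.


The Betz coefficient Cp_max = 16/27 = 0.5926
v^3 = 7.6^3 = 438.976
P_betz = 0.5 * rho * A * v^3 * Cp_max
P_betz = 0.5 * 1.276 * 15608.0 * 438.976 * 0.5926
P_betz = 2590388.7 W

2590388.7


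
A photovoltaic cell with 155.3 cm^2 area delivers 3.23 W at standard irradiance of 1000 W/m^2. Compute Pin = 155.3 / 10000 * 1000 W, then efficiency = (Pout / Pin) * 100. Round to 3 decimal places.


First compute the input power:
  Pin = area_cm2 / 10000 * G = 155.3 / 10000 * 1000 = 15.53 W
Then compute efficiency:
  Efficiency = (Pout / Pin) * 100 = (3.23 / 15.53) * 100
  Efficiency = 20.798%

20.798


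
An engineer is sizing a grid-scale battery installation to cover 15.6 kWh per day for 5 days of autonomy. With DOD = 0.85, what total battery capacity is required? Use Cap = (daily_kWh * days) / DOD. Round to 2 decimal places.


Total energy needed = daily * days = 15.6 * 5 = 78.0 kWh
Account for depth of discharge:
  Cap = total_energy / DOD = 78.0 / 0.85
  Cap = 91.76 kWh

91.76
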